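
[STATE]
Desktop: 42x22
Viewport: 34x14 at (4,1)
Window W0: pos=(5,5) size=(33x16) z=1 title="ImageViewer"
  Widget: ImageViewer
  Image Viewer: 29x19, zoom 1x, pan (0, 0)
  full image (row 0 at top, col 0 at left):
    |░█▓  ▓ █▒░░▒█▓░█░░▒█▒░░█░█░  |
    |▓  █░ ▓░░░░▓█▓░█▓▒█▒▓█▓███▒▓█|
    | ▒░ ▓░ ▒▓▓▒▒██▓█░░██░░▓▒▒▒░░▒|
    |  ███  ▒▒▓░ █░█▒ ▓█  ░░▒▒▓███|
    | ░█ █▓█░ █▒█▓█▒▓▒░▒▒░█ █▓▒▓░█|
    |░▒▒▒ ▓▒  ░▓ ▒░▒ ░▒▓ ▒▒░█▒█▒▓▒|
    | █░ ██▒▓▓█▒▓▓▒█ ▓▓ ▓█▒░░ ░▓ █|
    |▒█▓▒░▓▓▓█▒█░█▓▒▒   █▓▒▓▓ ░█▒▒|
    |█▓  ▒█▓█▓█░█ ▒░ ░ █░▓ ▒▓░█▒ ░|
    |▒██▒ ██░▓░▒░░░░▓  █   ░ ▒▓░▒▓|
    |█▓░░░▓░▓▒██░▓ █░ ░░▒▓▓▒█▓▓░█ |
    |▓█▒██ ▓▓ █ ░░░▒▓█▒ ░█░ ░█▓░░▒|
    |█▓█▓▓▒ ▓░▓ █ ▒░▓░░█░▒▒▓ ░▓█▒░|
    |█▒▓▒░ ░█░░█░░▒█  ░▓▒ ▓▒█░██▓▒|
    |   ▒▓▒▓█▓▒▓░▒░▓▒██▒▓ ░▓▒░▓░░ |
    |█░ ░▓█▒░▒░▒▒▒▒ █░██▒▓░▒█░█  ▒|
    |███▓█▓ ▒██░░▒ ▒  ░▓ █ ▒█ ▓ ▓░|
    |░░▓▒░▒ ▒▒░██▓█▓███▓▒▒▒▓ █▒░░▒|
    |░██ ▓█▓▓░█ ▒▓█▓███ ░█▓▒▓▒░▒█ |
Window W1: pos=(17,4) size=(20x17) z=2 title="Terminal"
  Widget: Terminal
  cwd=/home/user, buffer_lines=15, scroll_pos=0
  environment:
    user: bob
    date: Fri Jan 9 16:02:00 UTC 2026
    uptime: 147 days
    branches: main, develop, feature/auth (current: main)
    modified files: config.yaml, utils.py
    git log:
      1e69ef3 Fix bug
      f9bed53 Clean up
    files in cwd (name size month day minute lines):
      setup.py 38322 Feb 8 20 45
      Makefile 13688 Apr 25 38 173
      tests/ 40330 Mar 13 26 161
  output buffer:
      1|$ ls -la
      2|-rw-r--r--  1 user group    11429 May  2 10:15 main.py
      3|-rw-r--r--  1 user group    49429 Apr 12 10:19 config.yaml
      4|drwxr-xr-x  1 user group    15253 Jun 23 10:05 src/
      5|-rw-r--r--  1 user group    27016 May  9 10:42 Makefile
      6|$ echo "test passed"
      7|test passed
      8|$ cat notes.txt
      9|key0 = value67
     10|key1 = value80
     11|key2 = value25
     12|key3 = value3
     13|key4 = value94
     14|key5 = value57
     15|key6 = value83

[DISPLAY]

                                  
                                  
                                  
             ┏━━━━━━━━━━━━━━━━━━┓ 
 ┏━━━━━━━━━━━┃ Terminal         ┃┓
 ┃ ImageViewe┠──────────────────┨┃
 ┠───────────┃$ ls -la          ┃┨
 ┃░█▓  ▓ █▒░░┃-rw-r--r--  1 user┃┃
 ┃▓  █░ ▓░░░░┃-rw-r--r--  1 user┃┃
 ┃ ▒░ ▓░ ▒▓▓▒┃drwxr-xr-x  1 user┃┃
 ┃  ███  ▒▒▓░┃-rw-r--r--  1 user┃┃
 ┃ ░█ █▓█░ █▒┃$ echo "test passe┃┃
 ┃░▒▒▒ ▓▒  ░▓┃test passed       ┃┃
 ┃ █░ ██▒▓▓█▒┃$ cat notes.txt   ┃┃


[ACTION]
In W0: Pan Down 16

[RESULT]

                                  
                                  
                                  
             ┏━━━━━━━━━━━━━━━━━━┓ 
 ┏━━━━━━━━━━━┃ Terminal         ┃┓
 ┃ ImageViewe┠──────────────────┨┃
 ┠───────────┃$ ls -la          ┃┨
 ┃███▓█▓ ▒██░┃-rw-r--r--  1 user┃┃
 ┃░░▓▒░▒ ▒▒░█┃-rw-r--r--  1 user┃┃
 ┃░██ ▓█▓▓░█ ┃drwxr-xr-x  1 user┃┃
 ┃           ┃-rw-r--r--  1 user┃┃
 ┃           ┃$ echo "test passe┃┃
 ┃           ┃test passed       ┃┃
 ┃           ┃$ cat notes.txt   ┃┃


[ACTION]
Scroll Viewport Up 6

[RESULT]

                                  
                                  
                                  
                                  
             ┏━━━━━━━━━━━━━━━━━━┓ 
 ┏━━━━━━━━━━━┃ Terminal         ┃┓
 ┃ ImageViewe┠──────────────────┨┃
 ┠───────────┃$ ls -la          ┃┨
 ┃███▓█▓ ▒██░┃-rw-r--r--  1 user┃┃
 ┃░░▓▒░▒ ▒▒░█┃-rw-r--r--  1 user┃┃
 ┃░██ ▓█▓▓░█ ┃drwxr-xr-x  1 user┃┃
 ┃           ┃-rw-r--r--  1 user┃┃
 ┃           ┃$ echo "test passe┃┃
 ┃           ┃test passed       ┃┃


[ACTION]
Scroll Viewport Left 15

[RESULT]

                                  
                                  
                                  
                                  
                 ┏━━━━━━━━━━━━━━━━
     ┏━━━━━━━━━━━┃ Terminal       
     ┃ ImageViewe┠────────────────
     ┠───────────┃$ ls -la        
     ┃███▓█▓ ▒██░┃-rw-r--r--  1 us
     ┃░░▓▒░▒ ▒▒░█┃-rw-r--r--  1 us
     ┃░██ ▓█▓▓░█ ┃drwxr-xr-x  1 us
     ┃           ┃-rw-r--r--  1 us
     ┃           ┃$ echo "test pas
     ┃           ┃test passed     


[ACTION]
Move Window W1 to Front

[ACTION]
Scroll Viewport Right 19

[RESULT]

                                  
                                  
                                  
                                  
         ┏━━━━━━━━━━━━━━━━━━┓     
━━━━━━━━━┃ Terminal         ┃┓    
mageViewe┠──────────────────┨┃    
─────────┃$ ls -la          ┃┨    
█▓█▓ ▒██░┃-rw-r--r--  1 user┃┃    
▓▒░▒ ▒▒░█┃-rw-r--r--  1 user┃┃    
█ ▓█▓▓░█ ┃drwxr-xr-x  1 user┃┃    
         ┃-rw-r--r--  1 user┃┃    
         ┃$ echo "test passe┃┃    
         ┃test passed       ┃┃    


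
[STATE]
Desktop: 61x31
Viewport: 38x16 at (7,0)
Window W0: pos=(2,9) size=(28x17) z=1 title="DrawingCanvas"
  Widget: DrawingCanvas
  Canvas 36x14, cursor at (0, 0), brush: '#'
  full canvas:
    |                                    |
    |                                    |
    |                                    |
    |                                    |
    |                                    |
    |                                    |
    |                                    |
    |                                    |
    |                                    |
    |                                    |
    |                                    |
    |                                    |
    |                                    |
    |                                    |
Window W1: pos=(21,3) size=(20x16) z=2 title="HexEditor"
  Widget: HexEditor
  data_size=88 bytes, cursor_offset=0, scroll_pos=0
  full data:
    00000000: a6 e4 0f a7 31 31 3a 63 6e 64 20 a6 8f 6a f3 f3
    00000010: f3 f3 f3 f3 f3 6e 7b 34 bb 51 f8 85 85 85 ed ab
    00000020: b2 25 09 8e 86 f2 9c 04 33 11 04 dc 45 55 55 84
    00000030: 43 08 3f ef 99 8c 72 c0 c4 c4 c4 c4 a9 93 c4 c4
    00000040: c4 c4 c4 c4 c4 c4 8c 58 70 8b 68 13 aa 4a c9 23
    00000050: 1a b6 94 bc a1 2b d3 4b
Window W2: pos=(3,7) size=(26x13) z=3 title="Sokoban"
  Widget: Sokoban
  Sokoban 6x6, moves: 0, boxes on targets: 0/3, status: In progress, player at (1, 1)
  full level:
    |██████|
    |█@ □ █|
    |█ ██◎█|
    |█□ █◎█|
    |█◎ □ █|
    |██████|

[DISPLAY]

                                      
                                      
                                      
              ┏━━━━━━━━━━━━━━━━━━┓    
              ┃ HexEditor        ┃    
              ┠──────────────────┨    
              ┃00000000  A6 e4 0f┃    
━━━━━━━━━━━━━━━━━━━━━┓0  f3 f3 f3┃    
koban                ┃0  b2 25 09┃    
─────────────────────┨0  43 08 3f┃    
███                  ┃0  c4 c4 c4┃    
□ █                  ┃0  1a b6 94┃    
█◎█                  ┃           ┃    
█◎█                  ┃           ┃    
□ █                  ┃           ┃    
███                  ┃           ┃    


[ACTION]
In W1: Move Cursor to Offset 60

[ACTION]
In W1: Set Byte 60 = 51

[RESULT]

                                      
                                      
                                      
              ┏━━━━━━━━━━━━━━━━━━┓    
              ┃ HexEditor        ┃    
              ┠──────────────────┨    
              ┃00000000  a6 e4 0f┃    
━━━━━━━━━━━━━━━━━━━━━┓0  f3 f3 f3┃    
koban                ┃0  b2 25 09┃    
─────────────────────┨0  43 08 3f┃    
███                  ┃0  c4 c4 c4┃    
□ █                  ┃0  1a b6 94┃    
█◎█                  ┃           ┃    
█◎█                  ┃           ┃    
□ █                  ┃           ┃    
███                  ┃           ┃    


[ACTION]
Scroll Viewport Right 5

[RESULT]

                                      
                                      
                                      
         ┏━━━━━━━━━━━━━━━━━━┓         
         ┃ HexEditor        ┃         
         ┠──────────────────┨         
         ┃00000000  a6 e4 0f┃         
━━━━━━━━━━━━━━━━┓0  f3 f3 f3┃         
                ┃0  b2 25 09┃         
────────────────┨0  43 08 3f┃         
                ┃0  c4 c4 c4┃         
                ┃0  1a b6 94┃         
                ┃           ┃         
                ┃           ┃         
                ┃           ┃         
                ┃           ┃         


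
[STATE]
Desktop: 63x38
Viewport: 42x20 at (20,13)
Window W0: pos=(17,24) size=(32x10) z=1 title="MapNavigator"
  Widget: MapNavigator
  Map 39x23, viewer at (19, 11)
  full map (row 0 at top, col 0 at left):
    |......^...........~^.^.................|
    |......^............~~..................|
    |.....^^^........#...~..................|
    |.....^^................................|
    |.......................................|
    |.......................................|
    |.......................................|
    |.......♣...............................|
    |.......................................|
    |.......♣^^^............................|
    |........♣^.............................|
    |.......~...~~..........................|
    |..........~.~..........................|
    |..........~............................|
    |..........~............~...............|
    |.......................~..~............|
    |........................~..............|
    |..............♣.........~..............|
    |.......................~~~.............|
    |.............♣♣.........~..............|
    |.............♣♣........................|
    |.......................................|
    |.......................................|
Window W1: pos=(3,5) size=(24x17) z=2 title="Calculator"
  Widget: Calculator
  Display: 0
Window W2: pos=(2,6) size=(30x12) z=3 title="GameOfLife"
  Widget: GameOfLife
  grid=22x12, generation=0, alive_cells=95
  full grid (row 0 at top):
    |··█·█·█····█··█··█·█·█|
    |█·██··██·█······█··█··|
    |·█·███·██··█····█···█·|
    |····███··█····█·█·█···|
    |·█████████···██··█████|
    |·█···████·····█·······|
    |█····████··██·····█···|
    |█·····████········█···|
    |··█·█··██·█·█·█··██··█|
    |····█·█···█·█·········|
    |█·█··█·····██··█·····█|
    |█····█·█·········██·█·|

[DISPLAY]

·····      ┃                              
·█···      ┃                              
·█···      ┃                              
██··█      ┃                              
━━━━━━━━━━━┛                              
│     ┃                                   
┘     ┃                                   
      ┃                                   
━━━━━━┛                                   
                                          
                                          
━━━━━━━━━━━━━━━━━━━━━━━━━━━━┓             
apNavigator                 ┃             
────────────────────────────┨             
............................┃             
.♣^^^.......................┃             
..♣^........................┃             
.~...~~......@..............┃             
....~.~.....................┃             
....~.......................┃             


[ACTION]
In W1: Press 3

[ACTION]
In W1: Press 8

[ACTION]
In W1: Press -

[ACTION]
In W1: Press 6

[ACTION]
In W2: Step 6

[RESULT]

██···      ┃                              
██···      ┃                              
·█·██      ┃                              
██·█·      ┃                              
━━━━━━━━━━━┛                              
│     ┃                                   
┘     ┃                                   
      ┃                                   
━━━━━━┛                                   
                                          
                                          
━━━━━━━━━━━━━━━━━━━━━━━━━━━━┓             
apNavigator                 ┃             
────────────────────────────┨             
............................┃             
.♣^^^.......................┃             
..♣^........................┃             
.~...~~......@..............┃             
....~.~.....................┃             
....~.......................┃             


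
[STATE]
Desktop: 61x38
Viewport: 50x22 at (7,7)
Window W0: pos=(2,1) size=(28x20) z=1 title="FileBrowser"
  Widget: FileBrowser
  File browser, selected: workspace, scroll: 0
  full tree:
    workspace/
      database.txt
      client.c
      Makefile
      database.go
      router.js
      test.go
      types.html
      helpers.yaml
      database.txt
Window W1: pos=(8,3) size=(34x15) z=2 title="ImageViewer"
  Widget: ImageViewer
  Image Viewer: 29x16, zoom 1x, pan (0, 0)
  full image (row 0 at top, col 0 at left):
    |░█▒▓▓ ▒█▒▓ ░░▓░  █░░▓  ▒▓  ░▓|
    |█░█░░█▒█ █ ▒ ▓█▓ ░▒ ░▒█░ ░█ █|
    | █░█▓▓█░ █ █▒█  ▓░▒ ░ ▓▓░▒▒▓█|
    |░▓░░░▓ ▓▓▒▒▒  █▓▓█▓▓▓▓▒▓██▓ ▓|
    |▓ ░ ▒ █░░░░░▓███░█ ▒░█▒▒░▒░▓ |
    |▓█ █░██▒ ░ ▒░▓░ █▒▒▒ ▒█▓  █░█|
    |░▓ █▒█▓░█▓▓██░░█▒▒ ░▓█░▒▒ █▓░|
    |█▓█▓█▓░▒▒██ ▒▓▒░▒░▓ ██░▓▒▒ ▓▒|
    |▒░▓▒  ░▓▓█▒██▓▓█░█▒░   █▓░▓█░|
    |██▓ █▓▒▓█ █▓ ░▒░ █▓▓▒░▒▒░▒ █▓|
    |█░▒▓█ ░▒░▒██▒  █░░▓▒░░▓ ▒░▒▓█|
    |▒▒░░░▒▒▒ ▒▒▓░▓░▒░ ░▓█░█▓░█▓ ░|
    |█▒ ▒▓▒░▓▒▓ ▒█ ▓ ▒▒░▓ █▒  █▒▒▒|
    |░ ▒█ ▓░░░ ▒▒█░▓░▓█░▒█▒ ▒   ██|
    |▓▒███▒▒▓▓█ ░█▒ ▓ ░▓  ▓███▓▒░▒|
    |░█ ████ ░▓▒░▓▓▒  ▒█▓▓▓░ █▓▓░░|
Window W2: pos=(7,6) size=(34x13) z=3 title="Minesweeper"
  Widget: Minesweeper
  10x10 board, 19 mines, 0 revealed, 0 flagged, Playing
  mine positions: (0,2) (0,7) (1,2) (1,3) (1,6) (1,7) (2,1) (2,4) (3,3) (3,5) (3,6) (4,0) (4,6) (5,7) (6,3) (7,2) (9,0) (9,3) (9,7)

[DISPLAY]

┃ Minesweeper                    ┃┃               
┠────────────────────────────────┨┃               
┃■■■■■■■■■■                      ┃┃               
┃■■■■■■■■■■                      ┃┃               
┃■■■■■■■■■■                      ┃┃               
┃■■■■■■■■■■                      ┃┃               
┃■■■■■■■■■■                      ┃┃               
┃■■■■■■■■■■                      ┃┃               
┃■■■■■■■■■■                      ┃┃               
┃■■■■■■■■■■                      ┃┃               
┃■■■■■■■■■■                      ┃┛               
┗━━━━━━━━━━━━━━━━━━━━━━━━━━━━━━━━┛                
                      ┃                           
━━━━━━━━━━━━━━━━━━━━━━┛                           
                                                  
                                                  
                                                  
                                                  
                                                  
                                                  
                                                  
                                                  


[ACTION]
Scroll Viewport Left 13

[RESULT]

  ┃    ┃ Minesweeper                    ┃┃        
  ┃    ┠────────────────────────────────┨┃        
  ┃    ┃■■■■■■■■■■                      ┃┃        
  ┃    ┃■■■■■■■■■■                      ┃┃        
  ┃    ┃■■■■■■■■■■                      ┃┃        
  ┃    ┃■■■■■■■■■■                      ┃┃        
  ┃    ┃■■■■■■■■■■                      ┃┃        
  ┃    ┃■■■■■■■■■■                      ┃┃        
  ┃    ┃■■■■■■■■■■                      ┃┃        
  ┃    ┃■■■■■■■■■■                      ┃┃        
  ┃    ┃■■■■■■■■■■                      ┃┛        
  ┃    ┗━━━━━━━━━━━━━━━━━━━━━━━━━━━━━━━━┛         
  ┃                          ┃                    
  ┗━━━━━━━━━━━━━━━━━━━━━━━━━━┛                    
                                                  
                                                  
                                                  
                                                  
                                                  
                                                  
                                                  
                                                  


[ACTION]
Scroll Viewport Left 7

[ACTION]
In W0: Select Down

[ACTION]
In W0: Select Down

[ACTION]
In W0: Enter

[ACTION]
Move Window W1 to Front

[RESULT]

  ┃    ┃┃█░█░░█▒█ █ ▒ ▓█▓ ░▒ ░▒█░ ░█ █   ┃        
  ┃    ┠┃ █░█▓▓█░ █ █▒█  ▓░▒ ░ ▓▓░▒▒▓█   ┃        
  ┃    ┃┃░▓░░░▓ ▓▓▒▒▒  █▓▓█▓▓▓▓▒▓██▓ ▓   ┃        
  ┃    ┃┃▓ ░ ▒ █░░░░░▓███░█ ▒░█▒▒░▒░▓    ┃        
  ┃    ┃┃▓█ █░██▒ ░ ▒░▓░ █▒▒▒ ▒█▓  █░█   ┃        
  ┃    ┃┃░▓ █▒█▓░█▓▓██░░█▒▒ ░▓█░▒▒ █▓░   ┃        
  ┃    ┃┃█▓█▓█▓░▒▒██ ▒▓▒░▒░▓ ██░▓▒▒ ▓▒   ┃        
  ┃    ┃┃▒░▓▒  ░▓▓█▒██▓▓█░█▒░   █▓░▓█░   ┃        
  ┃    ┃┃██▓ █▓▒▓█ █▓ ░▒░ █▓▓▒░▒▒░▒ █▓   ┃        
  ┃    ┃┃█░▒▓█ ░▒░▒██▒  █░░▓▒░░▓ ▒░▒▓█   ┃        
  ┃    ┃┗━━━━━━━━━━━━━━━━━━━━━━━━━━━━━━━━┛        
  ┃    ┗━━━━━━━━━━━━━━━━━━━━━━━━━━━━━━━━┛         
  ┃                          ┃                    
  ┗━━━━━━━━━━━━━━━━━━━━━━━━━━┛                    
                                                  
                                                  
                                                  
                                                  
                                                  
                                                  
                                                  
                                                  


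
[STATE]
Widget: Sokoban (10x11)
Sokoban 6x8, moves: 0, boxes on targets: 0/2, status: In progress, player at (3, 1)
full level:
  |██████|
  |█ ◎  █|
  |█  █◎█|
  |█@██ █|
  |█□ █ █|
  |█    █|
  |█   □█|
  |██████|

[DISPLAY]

██████    
█ ◎  █    
█  █◎█    
█@██ █    
█□ █ █    
█    █    
█   □█    
██████    
Moves: 0  
          
          


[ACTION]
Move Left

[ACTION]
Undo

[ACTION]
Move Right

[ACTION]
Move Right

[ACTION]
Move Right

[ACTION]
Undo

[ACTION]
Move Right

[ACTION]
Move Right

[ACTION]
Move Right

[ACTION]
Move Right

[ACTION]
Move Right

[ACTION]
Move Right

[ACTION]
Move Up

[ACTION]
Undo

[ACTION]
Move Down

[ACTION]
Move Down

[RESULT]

██████    
█ ◎  █    
█  █◎█    
█ ██ █    
█  █ █    
█@   █    
█□  □█    
██████    
Moves: 2  
          
          


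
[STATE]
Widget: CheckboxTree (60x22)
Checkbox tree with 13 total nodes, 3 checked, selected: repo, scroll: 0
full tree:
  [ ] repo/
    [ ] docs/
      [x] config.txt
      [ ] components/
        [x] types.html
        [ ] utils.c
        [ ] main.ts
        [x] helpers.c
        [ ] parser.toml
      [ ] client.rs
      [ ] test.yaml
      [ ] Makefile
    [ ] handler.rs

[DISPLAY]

>[-] repo/                                                  
   [-] docs/                                                
     [x] config.txt                                         
     [-] components/                                        
       [x] types.html                                       
       [ ] utils.c                                          
       [ ] main.ts                                          
       [x] helpers.c                                        
       [ ] parser.toml                                      
     [ ] client.rs                                          
     [ ] test.yaml                                          
     [ ] Makefile                                           
   [ ] handler.rs                                           
                                                            
                                                            
                                                            
                                                            
                                                            
                                                            
                                                            
                                                            
                                                            


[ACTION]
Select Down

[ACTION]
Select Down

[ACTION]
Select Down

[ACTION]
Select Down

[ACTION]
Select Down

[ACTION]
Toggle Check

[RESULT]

 [-] repo/                                                  
   [-] docs/                                                
     [x] config.txt                                         
     [-] components/                                        
       [x] types.html                                       
>      [x] utils.c                                          
       [ ] main.ts                                          
       [x] helpers.c                                        
       [ ] parser.toml                                      
     [ ] client.rs                                          
     [ ] test.yaml                                          
     [ ] Makefile                                           
   [ ] handler.rs                                           
                                                            
                                                            
                                                            
                                                            
                                                            
                                                            
                                                            
                                                            
                                                            


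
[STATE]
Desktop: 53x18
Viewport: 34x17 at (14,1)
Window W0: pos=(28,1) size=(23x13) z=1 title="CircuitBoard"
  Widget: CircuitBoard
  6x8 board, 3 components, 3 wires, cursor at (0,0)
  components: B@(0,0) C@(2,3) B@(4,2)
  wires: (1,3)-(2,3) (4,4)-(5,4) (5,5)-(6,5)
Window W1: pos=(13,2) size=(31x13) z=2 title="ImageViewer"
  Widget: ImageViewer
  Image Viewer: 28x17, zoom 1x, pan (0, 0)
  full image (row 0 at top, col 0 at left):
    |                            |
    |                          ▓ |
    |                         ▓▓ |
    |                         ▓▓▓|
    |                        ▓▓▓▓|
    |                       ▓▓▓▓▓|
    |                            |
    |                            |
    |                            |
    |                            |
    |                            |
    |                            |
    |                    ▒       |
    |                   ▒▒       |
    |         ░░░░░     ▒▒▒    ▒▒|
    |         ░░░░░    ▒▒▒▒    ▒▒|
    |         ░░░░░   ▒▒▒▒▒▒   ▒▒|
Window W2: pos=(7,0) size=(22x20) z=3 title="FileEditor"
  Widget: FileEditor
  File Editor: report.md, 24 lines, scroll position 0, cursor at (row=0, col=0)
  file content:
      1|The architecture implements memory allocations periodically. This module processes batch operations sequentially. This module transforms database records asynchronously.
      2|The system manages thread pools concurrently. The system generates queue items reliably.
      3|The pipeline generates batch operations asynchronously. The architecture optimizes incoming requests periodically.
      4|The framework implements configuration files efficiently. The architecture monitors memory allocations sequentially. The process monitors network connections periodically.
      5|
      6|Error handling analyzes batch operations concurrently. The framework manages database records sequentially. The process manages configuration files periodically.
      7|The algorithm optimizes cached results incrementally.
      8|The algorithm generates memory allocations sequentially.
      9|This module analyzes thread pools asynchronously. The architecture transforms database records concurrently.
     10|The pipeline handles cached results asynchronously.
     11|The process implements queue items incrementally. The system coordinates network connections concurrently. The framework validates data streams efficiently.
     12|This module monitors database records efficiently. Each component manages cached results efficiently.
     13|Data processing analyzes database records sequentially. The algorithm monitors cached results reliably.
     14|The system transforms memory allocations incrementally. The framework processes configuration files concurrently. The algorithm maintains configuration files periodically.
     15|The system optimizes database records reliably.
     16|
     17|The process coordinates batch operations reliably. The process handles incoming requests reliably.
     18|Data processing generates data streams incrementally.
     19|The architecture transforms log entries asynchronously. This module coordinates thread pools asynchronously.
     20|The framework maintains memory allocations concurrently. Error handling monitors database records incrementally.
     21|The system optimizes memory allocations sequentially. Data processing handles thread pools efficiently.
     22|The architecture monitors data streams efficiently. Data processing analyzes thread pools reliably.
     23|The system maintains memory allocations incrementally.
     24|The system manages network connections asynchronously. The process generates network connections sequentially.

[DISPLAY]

ditor         ┃━━━━━━━━━━━━━━━━━━━
──────────────┨━━━━━━━━━━━━━━┓    
chitecture im▲┃              ┃────
stem manages █┃──────────────┨    
peline genera░┃              ┃    
amework imple░┃           ▓  ┃    
             ░┃          ▓▓  ┃ ·  
handling anal░┃          ▓▓▓ ┃ │  
gorithm optim░┃         ▓▓▓▓ ┃ C  
gorithm gener░┃        ▓▓▓▓▓ ┃    
odule analyze░┃              ┃    
peline handle░┃              ┃    
ocess impleme░┃              ┃━━━━
odule monitor░┃━━━━━━━━━━━━━━┛    
rocessing ana░┃                   
stem transfor░┃                   
stem optimize░┃                   


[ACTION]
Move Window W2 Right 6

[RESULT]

 FileEditor         ┃━━━━━━━━━━━━━
────────────────────┨━━━━━━━━┓    
█he architecture im▲┃        ┃────
The system manages █┃────────┨    
The pipeline genera░┃        ┃    
The framework imple░┃     ▓  ┃    
                   ░┃    ▓▓  ┃ ·  
Error handling anal░┃    ▓▓▓ ┃ │  
The algorithm optim░┃   ▓▓▓▓ ┃ C  
The algorithm gener░┃  ▓▓▓▓▓ ┃    
This module analyze░┃        ┃    
The pipeline handle░┃        ┃    
The process impleme░┃        ┃━━━━
This module monitor░┃━━━━━━━━┛    
Data processing ana░┃             
The system transfor░┃             
The system optimize░┃             


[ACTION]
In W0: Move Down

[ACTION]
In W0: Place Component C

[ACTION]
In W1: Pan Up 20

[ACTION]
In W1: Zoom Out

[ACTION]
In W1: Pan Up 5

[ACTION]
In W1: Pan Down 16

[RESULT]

 FileEditor         ┃━━━━━━━━━━━━━
────────────────────┨━━━━━━━━┓    
█he architecture im▲┃        ┃────
The system manages █┃────────┨    
The pipeline genera░┃▒▒   ▒▒ ┃    
The framework imple░┃        ┃    
                   ░┃        ┃ ·  
Error handling anal░┃        ┃ │  
The algorithm optim░┃        ┃ C  
The algorithm gener░┃        ┃    
This module analyze░┃        ┃    
The pipeline handle░┃        ┃    
The process impleme░┃        ┃━━━━
This module monitor░┃━━━━━━━━┛    
Data processing ana░┃             
The system transfor░┃             
The system optimize░┃             


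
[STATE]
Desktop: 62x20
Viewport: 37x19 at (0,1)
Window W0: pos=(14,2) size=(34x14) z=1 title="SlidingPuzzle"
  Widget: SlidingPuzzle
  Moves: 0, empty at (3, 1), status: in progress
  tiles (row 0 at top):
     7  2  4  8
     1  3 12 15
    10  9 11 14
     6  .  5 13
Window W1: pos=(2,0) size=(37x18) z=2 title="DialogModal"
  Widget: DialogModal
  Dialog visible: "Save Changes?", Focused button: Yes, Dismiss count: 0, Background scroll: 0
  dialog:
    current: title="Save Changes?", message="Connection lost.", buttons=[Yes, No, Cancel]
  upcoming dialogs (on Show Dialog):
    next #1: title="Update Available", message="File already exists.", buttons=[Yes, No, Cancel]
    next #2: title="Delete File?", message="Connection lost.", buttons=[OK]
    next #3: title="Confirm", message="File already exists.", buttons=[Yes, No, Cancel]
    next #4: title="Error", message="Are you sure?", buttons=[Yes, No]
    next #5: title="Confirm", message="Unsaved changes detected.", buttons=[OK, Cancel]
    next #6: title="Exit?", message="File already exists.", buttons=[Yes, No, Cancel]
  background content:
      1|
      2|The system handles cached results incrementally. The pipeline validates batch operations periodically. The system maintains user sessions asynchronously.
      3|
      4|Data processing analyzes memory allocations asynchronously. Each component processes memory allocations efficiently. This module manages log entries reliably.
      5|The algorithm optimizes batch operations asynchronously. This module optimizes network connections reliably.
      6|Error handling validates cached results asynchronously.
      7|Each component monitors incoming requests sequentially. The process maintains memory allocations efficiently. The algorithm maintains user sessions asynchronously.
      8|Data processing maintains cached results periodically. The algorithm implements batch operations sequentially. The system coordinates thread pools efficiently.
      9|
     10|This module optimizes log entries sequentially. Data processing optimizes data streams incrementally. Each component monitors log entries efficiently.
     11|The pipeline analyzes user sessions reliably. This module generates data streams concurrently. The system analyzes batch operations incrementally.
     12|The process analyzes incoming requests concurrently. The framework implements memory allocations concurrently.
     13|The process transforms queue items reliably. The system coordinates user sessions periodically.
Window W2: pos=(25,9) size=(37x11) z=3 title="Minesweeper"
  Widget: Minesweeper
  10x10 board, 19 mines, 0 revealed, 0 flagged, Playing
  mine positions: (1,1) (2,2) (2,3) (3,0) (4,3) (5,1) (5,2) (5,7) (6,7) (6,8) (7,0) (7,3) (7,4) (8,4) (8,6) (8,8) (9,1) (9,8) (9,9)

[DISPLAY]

  ┃ DialogModal                      
  ┠──────────────────────────────────
  ┃                                  
  ┃The system handles cached results 
  ┃                                  
  ┃Data processing analyzes memory al
  ┃The al┌─────────────────────┐ oper
  ┃Error │    Save Changes?    │ed re
  ┃Each c│   Connection l┏━━━━━━━━━━━
  ┃Data p│ [Yes]  No   Ca┃ Minesweepe
  ┃      └───────────────┠───────────
  ┃This module optimizes ┃■■■■■■■■■■ 
  ┃The pipeline analyzes ┃■■■■■■■■■■ 
  ┃The process analyzes i┃■■■■■■■■■■ 
  ┃The process transforms┃■■■■■■■■■■ 
  ┃                      ┃■■■■■■■■■■ 
  ┗━━━━━━━━━━━━━━━━━━━━━━┃■■■■■■■■■■ 
                         ┃■■■■■■■■■■ 
                         ┗━━━━━━━━━━━


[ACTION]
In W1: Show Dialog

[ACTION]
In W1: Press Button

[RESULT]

  ┃ DialogModal                      
  ┠──────────────────────────────────
  ┃                                  
  ┃The system handles cached results 
  ┃                                  
  ┃Data processing analyzes memory al
  ┃The algorithm optimizes batch oper
  ┃Error handling validates cached re
  ┃Each component monitor┏━━━━━━━━━━━
  ┃Data processing mainta┃ Minesweepe
  ┃                      ┠───────────
  ┃This module optimizes ┃■■■■■■■■■■ 
  ┃The pipeline analyzes ┃■■■■■■■■■■ 
  ┃The process analyzes i┃■■■■■■■■■■ 
  ┃The process transforms┃■■■■■■■■■■ 
  ┃                      ┃■■■■■■■■■■ 
  ┗━━━━━━━━━━━━━━━━━━━━━━┃■■■■■■■■■■ 
                         ┃■■■■■■■■■■ 
                         ┗━━━━━━━━━━━


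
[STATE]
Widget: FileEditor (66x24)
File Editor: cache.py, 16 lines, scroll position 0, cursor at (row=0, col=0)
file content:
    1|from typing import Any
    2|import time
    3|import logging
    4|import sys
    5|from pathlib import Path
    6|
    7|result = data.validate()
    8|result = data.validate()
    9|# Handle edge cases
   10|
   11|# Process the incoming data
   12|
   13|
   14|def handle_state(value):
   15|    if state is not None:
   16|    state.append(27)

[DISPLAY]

█rom typing import Any                                           ▲
import time                                                      █
import logging                                                   ░
import sys                                                       ░
from pathlib import Path                                         ░
                                                                 ░
result = data.validate()                                         ░
result = data.validate()                                         ░
# Handle edge cases                                              ░
                                                                 ░
# Process the incoming data                                      ░
                                                                 ░
                                                                 ░
def handle_state(value):                                         ░
    if state is not None:                                        ░
    state.append(27)                                             ░
                                                                 ░
                                                                 ░
                                                                 ░
                                                                 ░
                                                                 ░
                                                                 ░
                                                                 ░
                                                                 ▼


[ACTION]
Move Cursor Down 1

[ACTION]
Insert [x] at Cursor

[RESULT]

from typing import Any                                           ▲
x█mport time                                                     █
import logging                                                   ░
import sys                                                       ░
from pathlib import Path                                         ░
                                                                 ░
result = data.validate()                                         ░
result = data.validate()                                         ░
# Handle edge cases                                              ░
                                                                 ░
# Process the incoming data                                      ░
                                                                 ░
                                                                 ░
def handle_state(value):                                         ░
    if state is not None:                                        ░
    state.append(27)                                             ░
                                                                 ░
                                                                 ░
                                                                 ░
                                                                 ░
                                                                 ░
                                                                 ░
                                                                 ░
                                                                 ▼
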